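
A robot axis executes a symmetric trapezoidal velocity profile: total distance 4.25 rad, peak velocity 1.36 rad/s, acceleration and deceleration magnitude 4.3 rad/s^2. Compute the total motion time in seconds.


t_acc = v/a = 1.36/4.3 = 0.316279 s
d_acc = v^2/(2a) = 0.215070 rad (each ramp)
d_cruise = 4.25 - 2*0.215070 = 3.819860 rad
t_cruise = 3.819860/1.36 = 2.808721 s
t_total = 2*0.316279 + 2.808721 = 3.4413

3.4413 s


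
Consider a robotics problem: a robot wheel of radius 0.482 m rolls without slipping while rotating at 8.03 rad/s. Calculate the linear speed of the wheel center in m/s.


v = omega * r = 8.03 * 0.482 = 3.8705

3.8705 m/s


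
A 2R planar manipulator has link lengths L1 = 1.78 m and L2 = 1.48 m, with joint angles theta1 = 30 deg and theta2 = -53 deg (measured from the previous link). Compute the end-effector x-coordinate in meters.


x = L1*cos(th1) + L2*cos(th1+th2) = 1.78*cos(30 deg) + 1.48*cos(-23 deg) = 2.9039

2.9039 m


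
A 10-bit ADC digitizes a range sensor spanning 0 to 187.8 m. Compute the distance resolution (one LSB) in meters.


res = range / 2^n = 187.8/2^10 = 187.8/1024 = 0.1834

0.1834 m


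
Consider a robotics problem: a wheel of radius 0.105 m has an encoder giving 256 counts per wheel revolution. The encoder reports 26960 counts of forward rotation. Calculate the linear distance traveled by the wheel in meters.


revs = 26960/256 = 105.312500
d = revs * 2*pi*r = 105.312500 * 2*pi*0.105 = 69.4783

69.4783 m


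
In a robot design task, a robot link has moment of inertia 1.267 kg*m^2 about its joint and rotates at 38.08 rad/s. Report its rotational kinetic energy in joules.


KE = (1/2)*I*omega^2 = 0.5*1.267*38.08^2 = 918.6297

918.6297 J


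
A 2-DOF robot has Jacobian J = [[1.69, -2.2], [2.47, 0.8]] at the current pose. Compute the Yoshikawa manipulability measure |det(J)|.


det(J) = 1.69*0.8 - (-2.2)*(2.47) = 6.7860
|det(J)| = 6.7860

6.7860


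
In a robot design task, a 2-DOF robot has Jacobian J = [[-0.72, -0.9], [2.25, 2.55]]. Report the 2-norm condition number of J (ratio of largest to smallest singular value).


JJ^T eigenvalues: trace(JJ^T) = 12.8934, det(JJ^T) = det(J)^2 = 0.03572100
s_max^2 = (12.8934 + sqrt(166.09687956))/2 = 12.89062892
s_min^2 = (12.8934 - sqrt(166.09687956))/2 = 0.00277108
kappa = s_max/s_min = sqrt(12.89062892/0.00277108) = 68.2044

68.2044


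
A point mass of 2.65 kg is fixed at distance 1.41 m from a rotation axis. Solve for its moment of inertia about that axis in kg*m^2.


I = m*r^2 = 2.65*1.41^2 = 5.2685

5.2685 kg*m^2


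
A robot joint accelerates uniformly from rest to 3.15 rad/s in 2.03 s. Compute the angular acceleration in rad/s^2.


alpha = delta_omega / t = 3.15 / 2.03 = 1.5517

1.5517 rad/s^2


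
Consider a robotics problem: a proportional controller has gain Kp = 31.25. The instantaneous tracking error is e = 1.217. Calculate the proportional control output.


u_P = Kp * e = 31.25 * 1.217 = 38.0312

38.0312


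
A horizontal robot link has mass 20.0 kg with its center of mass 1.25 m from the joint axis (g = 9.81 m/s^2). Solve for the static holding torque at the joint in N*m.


tau = m*g*L = 20.0 * 9.81 * 1.25 = 245.2500

245.2500 N*m


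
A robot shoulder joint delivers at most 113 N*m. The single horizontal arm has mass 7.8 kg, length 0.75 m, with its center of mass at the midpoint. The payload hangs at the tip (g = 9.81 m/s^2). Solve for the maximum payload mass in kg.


tau_arm = m_arm*g*(L/2) = 7.8*9.81*0.75/2 = 28.6943 N*m
tau_payload = tau_max - tau_arm = 113 - 28.6943 = 84.3057
m_payload = tau_payload / (g*L) = 84.3057 / (9.81*0.75) = 11.4585

11.4585 kg


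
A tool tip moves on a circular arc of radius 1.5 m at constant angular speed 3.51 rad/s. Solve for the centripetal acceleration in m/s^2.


a_c = omega^2 * r = 3.51^2 * 1.5 = 18.4801

18.4801 m/s^2


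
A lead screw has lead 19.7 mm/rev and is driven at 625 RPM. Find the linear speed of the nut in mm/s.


v = lead * (RPM/60) = 19.7*625/60 = 205.2083

205.2083 mm/s


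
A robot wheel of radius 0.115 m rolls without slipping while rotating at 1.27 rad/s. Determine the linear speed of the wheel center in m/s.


v = omega * r = 1.27 * 0.115 = 0.1461

0.1461 m/s


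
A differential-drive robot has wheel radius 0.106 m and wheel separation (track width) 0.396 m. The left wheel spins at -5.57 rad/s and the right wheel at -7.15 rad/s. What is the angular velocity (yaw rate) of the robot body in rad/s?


omega = r*(wR - wL)/L = 0.106*(-7.15 - (-5.57))/0.396 = -0.4229

-0.4229 rad/s


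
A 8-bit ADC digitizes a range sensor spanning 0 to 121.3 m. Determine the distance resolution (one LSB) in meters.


res = range / 2^n = 121.3/2^8 = 121.3/256 = 0.4738

0.4738 m


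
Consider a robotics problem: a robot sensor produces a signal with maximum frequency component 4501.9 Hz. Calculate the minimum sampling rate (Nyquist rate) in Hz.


f_s,min = 2*f_max = 2*4501.9 = 9003.8000

9003.8000 Hz


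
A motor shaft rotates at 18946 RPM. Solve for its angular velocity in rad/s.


omega = 18946 * 2*pi/60 = 1984.0205

1984.0205 rad/s


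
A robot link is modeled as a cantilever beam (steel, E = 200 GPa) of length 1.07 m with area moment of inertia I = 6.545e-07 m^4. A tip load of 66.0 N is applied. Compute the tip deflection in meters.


delta = F*L^3/(3*E*I) = 66.0*1.07^3/(3*2.000e+11*6.545e-07)
      = 80.852838/392700 = 2.0589e-04

2.0589e-04 m


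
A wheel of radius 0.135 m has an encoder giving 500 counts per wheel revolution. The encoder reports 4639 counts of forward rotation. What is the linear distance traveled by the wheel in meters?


revs = 4639/500 = 9.278000
d = revs * 2*pi*r = 9.278000 * 2*pi*0.135 = 7.8699

7.8699 m


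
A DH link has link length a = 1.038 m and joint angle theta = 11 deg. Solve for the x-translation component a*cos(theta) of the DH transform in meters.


a*cos(theta) = 1.038*cos(11 deg) = 1.0189

1.0189 m


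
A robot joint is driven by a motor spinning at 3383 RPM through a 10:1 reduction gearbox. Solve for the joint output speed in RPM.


omega_joint = omega_motor / N = 3383 / 10 = 338.3000

338.3000 RPM


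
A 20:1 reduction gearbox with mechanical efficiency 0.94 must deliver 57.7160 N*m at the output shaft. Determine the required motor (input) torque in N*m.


tau_in = tau_out / (N * eta) = 57.7160 / (20 * 0.94) = 3.0700

3.0700 N*m


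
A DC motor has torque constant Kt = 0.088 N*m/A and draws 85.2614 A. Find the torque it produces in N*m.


tau = Kt * I = 0.088*85.2614 = 7.5030

7.5030 N*m


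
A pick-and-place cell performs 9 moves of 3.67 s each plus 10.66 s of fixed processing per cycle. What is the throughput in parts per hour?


T_cycle = 9*3.67 + 10.66 = 43.6900 s
rate = 3600/T = 82.3987

82.3987 parts/hour


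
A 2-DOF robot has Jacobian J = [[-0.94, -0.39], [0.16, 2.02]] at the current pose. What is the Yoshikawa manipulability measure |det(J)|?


det(J) = -0.94*2.02 - (-0.39)*(0.16) = -1.8364
|det(J)| = 1.8364

1.8364


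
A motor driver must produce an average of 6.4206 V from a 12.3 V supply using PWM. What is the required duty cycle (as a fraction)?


D = V_avg/V_supply = 6.4206/12.3 = 0.5220

0.5220


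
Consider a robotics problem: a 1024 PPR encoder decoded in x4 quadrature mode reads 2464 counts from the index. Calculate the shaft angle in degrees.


angle = counts * 360 / (PPR*4) = 2464 * 360 / 4096 = 216.5625

216.5625 degrees


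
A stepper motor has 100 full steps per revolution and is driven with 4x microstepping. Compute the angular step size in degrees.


step = 360/(100*4) = 360/400 = 0.9000

0.9000 degrees


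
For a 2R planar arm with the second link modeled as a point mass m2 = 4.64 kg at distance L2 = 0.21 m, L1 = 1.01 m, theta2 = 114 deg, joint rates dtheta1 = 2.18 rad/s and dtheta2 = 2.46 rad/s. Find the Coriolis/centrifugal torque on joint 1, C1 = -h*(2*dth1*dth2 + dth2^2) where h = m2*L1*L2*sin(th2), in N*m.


h = m2*L1*L2*sin(th2) = 4.64*1.01*0.21*sin(114 deg) = 0.899060
C1 = -h*(2*2.18*2.46 + 2.46^2) = -0.899060*16.7772 = -15.0837

-15.0837 N*m


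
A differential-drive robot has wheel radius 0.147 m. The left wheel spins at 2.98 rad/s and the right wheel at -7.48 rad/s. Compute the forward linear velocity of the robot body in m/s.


v = r*(wR + wL)/2 = 0.147*(-7.48 + 2.98)/2 = -0.3307

-0.3307 m/s


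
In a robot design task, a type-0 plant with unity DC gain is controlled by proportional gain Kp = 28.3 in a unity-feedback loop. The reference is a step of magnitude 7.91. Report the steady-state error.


e_ss = R/(1 + Kp) = 7.91/(1 + 28.3) = 7.91/29.3000 = 0.2700

0.2700


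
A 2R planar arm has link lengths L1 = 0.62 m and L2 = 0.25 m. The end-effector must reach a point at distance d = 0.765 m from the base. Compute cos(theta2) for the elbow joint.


cos(th2) = (d^2 - L1^2 - L2^2)/(2*L1*L2) = (0.765^2 - 0.62^2 - 0.25^2)/(2*0.62*0.25) = 0.4462

0.4462


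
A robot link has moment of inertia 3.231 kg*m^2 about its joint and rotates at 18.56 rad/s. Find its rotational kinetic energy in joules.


KE = (1/2)*I*omega^2 = 0.5*3.231*18.56^2 = 556.4971

556.4971 J


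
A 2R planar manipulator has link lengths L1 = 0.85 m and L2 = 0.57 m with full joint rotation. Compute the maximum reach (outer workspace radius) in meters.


r_max = L1 + L2 = 0.85 + 0.57 = 1.4200

1.4200 m


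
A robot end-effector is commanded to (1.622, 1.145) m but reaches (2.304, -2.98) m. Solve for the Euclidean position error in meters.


dx = 2.304 - (1.622) = 0.6820, dy = -2.98 - (1.145) = -4.1250
err = sqrt(0.465124 + 17.015625) = 4.1810

4.1810 m


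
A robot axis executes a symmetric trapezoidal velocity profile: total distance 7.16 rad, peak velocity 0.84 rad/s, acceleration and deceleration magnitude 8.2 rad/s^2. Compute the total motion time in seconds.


t_acc = v/a = 0.84/8.2 = 0.102439 s
d_acc = v^2/(2a) = 0.043024 rad (each ramp)
d_cruise = 7.16 - 2*0.043024 = 7.073952 rad
t_cruise = 7.073952/0.84 = 8.421371 s
t_total = 2*0.102439 + 8.421371 = 8.6262

8.6262 s


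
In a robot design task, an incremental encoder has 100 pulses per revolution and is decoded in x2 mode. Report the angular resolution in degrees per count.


resolution = 360 / (PPR * 2) = 360 / 200 = 1.8000

1.8000 degrees


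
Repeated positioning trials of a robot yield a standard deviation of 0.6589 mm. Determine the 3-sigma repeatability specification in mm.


repeatability = 3*sigma = 3*0.6589 = 1.9767

1.9767 mm


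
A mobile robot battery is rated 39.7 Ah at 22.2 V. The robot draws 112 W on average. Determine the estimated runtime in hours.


E = 39.7*22.2 = 881.3400 Wh
t = E/P = 881.3400/112 = 7.8691

7.8691 hours


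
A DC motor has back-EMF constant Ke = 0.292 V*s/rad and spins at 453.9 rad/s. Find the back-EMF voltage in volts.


V_emf = Ke * omega = 0.292*453.9 = 132.5388

132.5388 V


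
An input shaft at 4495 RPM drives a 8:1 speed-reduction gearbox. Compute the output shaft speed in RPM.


omega_out = omega_in / N = 4495 / 8 = 561.8750

561.8750 RPM


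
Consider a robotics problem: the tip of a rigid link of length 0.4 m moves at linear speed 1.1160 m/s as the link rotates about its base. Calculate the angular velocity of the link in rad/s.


omega = v / L = 1.1160 / 0.4 = 2.7900

2.7900 rad/s


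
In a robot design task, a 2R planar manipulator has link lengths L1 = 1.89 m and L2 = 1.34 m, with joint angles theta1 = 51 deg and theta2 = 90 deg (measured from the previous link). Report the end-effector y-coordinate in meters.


y = L1*sin(th1) + L2*sin(th1+th2) = 1.89*sin(51 deg) + 1.34*sin(141 deg) = 2.3121

2.3121 m


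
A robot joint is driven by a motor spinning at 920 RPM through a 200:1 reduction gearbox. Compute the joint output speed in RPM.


omega_joint = omega_motor / N = 920 / 200 = 4.6000

4.6000 RPM


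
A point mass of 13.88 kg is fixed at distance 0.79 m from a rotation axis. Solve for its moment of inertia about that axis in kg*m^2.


I = m*r^2 = 13.88*0.79^2 = 8.6625

8.6625 kg*m^2


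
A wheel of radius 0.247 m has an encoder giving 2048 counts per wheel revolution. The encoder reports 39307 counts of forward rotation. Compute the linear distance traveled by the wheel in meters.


revs = 39307/2048 = 19.192871
d = revs * 2*pi*r = 19.192871 * 2*pi*0.247 = 29.7863

29.7863 m


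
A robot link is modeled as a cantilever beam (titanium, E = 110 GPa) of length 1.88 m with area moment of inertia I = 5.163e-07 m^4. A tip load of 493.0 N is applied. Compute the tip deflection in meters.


delta = F*L^3/(3*E*I) = 493.0*1.88^3/(3*1.100e+11*5.163e-07)
      = 3275.823296/170379 = 0.0192

0.0192 m


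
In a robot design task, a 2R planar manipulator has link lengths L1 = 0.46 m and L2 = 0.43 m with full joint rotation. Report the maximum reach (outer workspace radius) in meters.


r_max = L1 + L2 = 0.46 + 0.43 = 0.8900

0.8900 m


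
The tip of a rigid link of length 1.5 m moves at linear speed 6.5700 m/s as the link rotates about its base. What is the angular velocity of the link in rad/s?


omega = v / L = 6.5700 / 1.5 = 4.3800

4.3800 rad/s


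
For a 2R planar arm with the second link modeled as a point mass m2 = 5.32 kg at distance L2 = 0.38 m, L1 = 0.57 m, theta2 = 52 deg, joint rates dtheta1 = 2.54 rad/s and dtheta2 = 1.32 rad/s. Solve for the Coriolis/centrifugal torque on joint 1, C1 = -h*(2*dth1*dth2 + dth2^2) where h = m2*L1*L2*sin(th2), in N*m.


h = m2*L1*L2*sin(th2) = 5.32*0.57*0.38*sin(52 deg) = 0.908034
C1 = -h*(2*2.54*1.32 + 1.32^2) = -0.908034*8.4480 = -7.6711

-7.6711 N*m


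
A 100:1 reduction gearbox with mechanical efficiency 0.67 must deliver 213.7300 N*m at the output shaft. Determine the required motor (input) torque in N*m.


tau_in = tau_out / (N * eta) = 213.7300 / (100 * 0.67) = 3.1900

3.1900 N*m


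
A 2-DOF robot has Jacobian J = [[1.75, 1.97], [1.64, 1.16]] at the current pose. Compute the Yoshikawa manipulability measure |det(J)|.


det(J) = 1.75*1.16 - (1.97)*(1.64) = -1.2008
|det(J)| = 1.2008

1.2008


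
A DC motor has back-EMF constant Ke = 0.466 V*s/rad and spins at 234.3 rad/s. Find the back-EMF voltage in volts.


V_emf = Ke * omega = 0.466*234.3 = 109.1838

109.1838 V


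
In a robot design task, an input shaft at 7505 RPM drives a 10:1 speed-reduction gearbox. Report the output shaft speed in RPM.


omega_out = omega_in / N = 7505 / 10 = 750.5000

750.5000 RPM


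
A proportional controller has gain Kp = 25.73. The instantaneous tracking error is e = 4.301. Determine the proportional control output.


u_P = Kp * e = 25.73 * 4.301 = 110.6647

110.6647


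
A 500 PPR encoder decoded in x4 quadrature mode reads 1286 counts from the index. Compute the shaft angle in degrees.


angle = counts * 360 / (PPR*4) = 1286 * 360 / 2000 = 231.4800

231.4800 degrees


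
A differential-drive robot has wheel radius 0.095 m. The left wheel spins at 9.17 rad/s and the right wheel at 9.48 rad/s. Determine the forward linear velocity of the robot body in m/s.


v = r*(wR + wL)/2 = 0.095*(9.48 + 9.17)/2 = 0.8859

0.8859 m/s


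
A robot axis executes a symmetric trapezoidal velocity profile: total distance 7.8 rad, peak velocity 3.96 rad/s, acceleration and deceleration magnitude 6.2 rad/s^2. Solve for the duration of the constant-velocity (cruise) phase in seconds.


t_acc = v/a = 0.638710 s, d_acc = v^2/(2a) = 1.264645 rad each
d_cruise = 7.8 - 2*1.264645 = 5.270710 rad
t_cruise = d_cruise/v = 5.270710/3.96 = 1.3310

1.3310 s


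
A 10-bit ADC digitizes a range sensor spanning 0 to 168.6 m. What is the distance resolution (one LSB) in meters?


res = range / 2^n = 168.6/2^10 = 168.6/1024 = 0.1646

0.1646 m


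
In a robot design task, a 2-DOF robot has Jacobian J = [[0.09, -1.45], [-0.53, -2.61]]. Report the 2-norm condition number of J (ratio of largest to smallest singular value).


JJ^T eigenvalues: trace(JJ^T) = 9.2036, det(JJ^T) = det(J)^2 = 1.00681156
s_max^2 = (9.2036 + sqrt(80.67900672))/2 = 9.09287467
s_min^2 = (9.2036 - sqrt(80.67900672))/2 = 0.11072533
kappa = s_max/s_min = sqrt(9.09287467/0.11072533) = 9.0621

9.0621


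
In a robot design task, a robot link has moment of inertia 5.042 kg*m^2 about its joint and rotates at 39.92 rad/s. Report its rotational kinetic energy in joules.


KE = (1/2)*I*omega^2 = 0.5*5.042*39.92^2 = 4017.4817

4017.4817 J


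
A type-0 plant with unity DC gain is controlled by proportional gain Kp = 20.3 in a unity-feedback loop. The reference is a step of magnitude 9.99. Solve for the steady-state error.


e_ss = R/(1 + Kp) = 9.99/(1 + 20.3) = 9.99/21.3000 = 0.4690

0.4690


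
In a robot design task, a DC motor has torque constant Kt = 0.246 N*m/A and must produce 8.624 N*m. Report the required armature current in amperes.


I = tau / Kt = 8.624/0.246 = 35.0569

35.0569 A


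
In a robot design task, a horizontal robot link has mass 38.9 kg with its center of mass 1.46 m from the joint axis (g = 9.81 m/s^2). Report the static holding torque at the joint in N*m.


tau = m*g*L = 38.9 * 9.81 * 1.46 = 557.1491

557.1491 N*m


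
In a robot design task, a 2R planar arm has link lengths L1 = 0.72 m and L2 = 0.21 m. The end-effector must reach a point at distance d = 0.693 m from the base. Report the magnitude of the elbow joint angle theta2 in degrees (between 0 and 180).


cos(th2) = (d^2 - L1^2 - L2^2)/(2*L1*L2) = (0.693^2 - 0.72^2 - 0.21^2)/(2*0.72*0.21) = -0.27199405
th2 = acos(-0.27199405) = 105.7830 deg

105.7830 degrees


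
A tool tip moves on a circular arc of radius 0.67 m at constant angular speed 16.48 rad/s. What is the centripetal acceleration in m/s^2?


a_c = omega^2 * r = 16.48^2 * 0.67 = 181.9656

181.9656 m/s^2


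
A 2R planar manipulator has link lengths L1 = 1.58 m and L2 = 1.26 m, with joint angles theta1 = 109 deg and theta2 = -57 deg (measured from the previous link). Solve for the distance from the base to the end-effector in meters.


x = L1*cos(th1) + L2*cos(th1+th2) = 0.261336
y = L1*sin(th1) + L2*sin(th1+th2) = 2.486813
d = sqrt(x^2 + y^2) = sqrt(0.068297 + 6.184239) = 2.5005

2.5005 m


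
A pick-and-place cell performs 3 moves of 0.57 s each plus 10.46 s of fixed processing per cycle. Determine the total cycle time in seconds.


T = 3*0.57 + 10.46 = 12.1700

12.1700 s


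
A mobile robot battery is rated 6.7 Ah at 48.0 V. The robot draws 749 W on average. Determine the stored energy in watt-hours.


E = capacity * V = 6.7*48.0 = 321.6000

321.6000 Wh


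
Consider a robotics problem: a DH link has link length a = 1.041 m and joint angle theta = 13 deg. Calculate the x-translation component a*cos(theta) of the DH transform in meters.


a*cos(theta) = 1.041*cos(13 deg) = 1.0143

1.0143 m


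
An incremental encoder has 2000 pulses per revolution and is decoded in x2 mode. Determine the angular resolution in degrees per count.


resolution = 360 / (PPR * 2) = 360 / 4000 = 0.0900

0.0900 degrees


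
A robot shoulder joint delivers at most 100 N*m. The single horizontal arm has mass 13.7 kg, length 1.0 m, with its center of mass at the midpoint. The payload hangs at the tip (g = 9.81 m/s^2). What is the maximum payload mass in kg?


tau_arm = m_arm*g*(L/2) = 13.7*9.81*1.0/2 = 67.1985 N*m
tau_payload = tau_max - tau_arm = 100 - 67.1985 = 32.8015
m_payload = tau_payload / (g*L) = 32.8015 / (9.81*1.0) = 3.3437

3.3437 kg


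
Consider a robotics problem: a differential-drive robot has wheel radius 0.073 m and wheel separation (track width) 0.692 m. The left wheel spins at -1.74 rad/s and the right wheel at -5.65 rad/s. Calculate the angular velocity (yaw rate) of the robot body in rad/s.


omega = r*(wR - wL)/L = 0.073*(-5.65 - (-1.74))/0.692 = -0.4125

-0.4125 rad/s


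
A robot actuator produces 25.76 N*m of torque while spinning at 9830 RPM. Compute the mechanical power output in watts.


omega = 9830 * 2*pi/60 = 1029.395193 rad/s
P = tau * omega = 25.76 * 1029.395193 = 26517.2202

26517.2202 W


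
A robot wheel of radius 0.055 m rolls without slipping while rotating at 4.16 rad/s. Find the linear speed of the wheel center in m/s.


v = omega * r = 4.16 * 0.055 = 0.2288

0.2288 m/s


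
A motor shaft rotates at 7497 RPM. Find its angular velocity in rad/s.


omega = 7497 * 2*pi/60 = 785.0840

785.0840 rad/s


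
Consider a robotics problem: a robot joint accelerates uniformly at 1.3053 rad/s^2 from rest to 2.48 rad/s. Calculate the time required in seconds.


t = delta_omega / alpha = 2.48 / 1.3053 = 1.8999

1.8999 s


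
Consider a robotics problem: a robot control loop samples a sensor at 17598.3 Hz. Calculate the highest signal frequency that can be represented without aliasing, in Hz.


f_max = f_s/2 = 17598.3/2 = 8799.1500

8799.1500 Hz


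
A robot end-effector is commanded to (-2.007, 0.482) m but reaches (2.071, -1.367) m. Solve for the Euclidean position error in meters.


dx = 2.071 - (-2.007) = 4.0780, dy = -1.367 - (0.482) = -1.8490
err = sqrt(16.630084 + 3.418801) = 4.4776

4.4776 m


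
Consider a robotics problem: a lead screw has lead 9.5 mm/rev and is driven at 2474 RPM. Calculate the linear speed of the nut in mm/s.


v = lead * (RPM/60) = 9.5*2474/60 = 391.7167

391.7167 mm/s


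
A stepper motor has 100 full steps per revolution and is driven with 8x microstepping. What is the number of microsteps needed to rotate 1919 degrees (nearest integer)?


step_size = 360/(100*8) = 360/800 = 0.450000 deg
n = 1919/(360/800) = 1919*800/360 = 4264.4444 -> 4264

4264 steps


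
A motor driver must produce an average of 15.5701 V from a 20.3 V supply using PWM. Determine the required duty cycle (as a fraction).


D = V_avg/V_supply = 15.5701/20.3 = 0.7670

0.7670


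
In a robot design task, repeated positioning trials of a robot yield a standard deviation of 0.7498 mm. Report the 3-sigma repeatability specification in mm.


repeatability = 3*sigma = 3*0.7498 = 2.2494

2.2494 mm


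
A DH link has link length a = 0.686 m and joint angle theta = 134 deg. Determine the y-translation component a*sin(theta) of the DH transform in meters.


a*sin(theta) = 0.686*sin(134 deg) = 0.4935

0.4935 m


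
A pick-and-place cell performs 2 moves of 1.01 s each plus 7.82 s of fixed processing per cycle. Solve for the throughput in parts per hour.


T_cycle = 2*1.01 + 7.82 = 9.8400 s
rate = 3600/T = 365.8537

365.8537 parts/hour


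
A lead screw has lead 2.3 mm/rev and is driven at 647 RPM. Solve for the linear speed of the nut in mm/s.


v = lead * (RPM/60) = 2.3*647/60 = 24.8017

24.8017 mm/s


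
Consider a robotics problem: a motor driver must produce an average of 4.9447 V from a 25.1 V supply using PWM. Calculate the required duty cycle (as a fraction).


D = V_avg/V_supply = 4.9447/25.1 = 0.1970

0.1970


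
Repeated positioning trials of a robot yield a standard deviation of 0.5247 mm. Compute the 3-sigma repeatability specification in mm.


repeatability = 3*sigma = 3*0.5247 = 1.5741

1.5741 mm


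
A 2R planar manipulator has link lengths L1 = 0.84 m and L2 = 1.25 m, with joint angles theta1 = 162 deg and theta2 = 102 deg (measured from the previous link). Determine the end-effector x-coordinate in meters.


x = L1*cos(th1) + L2*cos(th1+th2) = 0.84*cos(162 deg) + 1.25*cos(264 deg) = -0.9295

-0.9295 m


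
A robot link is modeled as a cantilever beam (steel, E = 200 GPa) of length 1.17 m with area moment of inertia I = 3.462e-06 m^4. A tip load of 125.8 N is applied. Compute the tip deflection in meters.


delta = F*L^3/(3*E*I) = 125.8*1.17^3/(3*2.000e+11*3.462e-06)
      = 201.4829154/2077200 = 9.6997e-05

9.6997e-05 m


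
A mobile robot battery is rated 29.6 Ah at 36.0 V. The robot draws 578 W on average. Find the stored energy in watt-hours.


E = capacity * V = 29.6*36.0 = 1065.6000

1065.6000 Wh


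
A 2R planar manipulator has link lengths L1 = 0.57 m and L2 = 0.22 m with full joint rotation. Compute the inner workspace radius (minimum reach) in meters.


r_min = |L1 - L2| = |0.57 - 0.22| = 0.3500

0.3500 m


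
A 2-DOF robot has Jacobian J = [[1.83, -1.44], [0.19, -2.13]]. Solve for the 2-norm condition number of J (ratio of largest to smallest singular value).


JJ^T eigenvalues: trace(JJ^T) = 9.9955, det(JJ^T) = det(J)^2 = 13.13555049
s_max^2 = (9.9955 + sqrt(47.36781829))/2 = 8.43896411
s_min^2 = (9.9955 - sqrt(47.36781829))/2 = 1.55653589
kappa = s_max/s_min = sqrt(8.43896411/1.55653589) = 2.3284

2.3284


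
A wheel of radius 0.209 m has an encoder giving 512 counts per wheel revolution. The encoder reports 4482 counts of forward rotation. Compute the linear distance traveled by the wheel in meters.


revs = 4482/512 = 8.753906
d = revs * 2*pi*r = 8.753906 * 2*pi*0.209 = 11.4955

11.4955 m


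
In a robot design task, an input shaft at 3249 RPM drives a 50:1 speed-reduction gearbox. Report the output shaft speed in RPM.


omega_out = omega_in / N = 3249 / 50 = 64.9800

64.9800 RPM


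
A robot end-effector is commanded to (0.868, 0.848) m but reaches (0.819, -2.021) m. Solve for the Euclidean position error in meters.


dx = 0.819 - (0.868) = -0.0490, dy = -2.021 - (0.848) = -2.8690
err = sqrt(0.002401 + 8.231161) = 2.8694

2.8694 m


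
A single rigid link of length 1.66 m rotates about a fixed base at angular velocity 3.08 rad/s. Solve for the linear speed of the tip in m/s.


v = L*omega = 1.66 * 3.08 = 5.1128

5.1128 m/s


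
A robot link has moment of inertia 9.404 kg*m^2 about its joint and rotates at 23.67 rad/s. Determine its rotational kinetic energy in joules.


KE = (1/2)*I*omega^2 = 0.5*9.404*23.67^2 = 2634.3844

2634.3844 J


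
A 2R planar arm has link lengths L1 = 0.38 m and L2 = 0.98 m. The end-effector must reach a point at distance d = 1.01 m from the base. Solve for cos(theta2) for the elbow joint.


cos(th2) = (d^2 - L1^2 - L2^2)/(2*L1*L2) = (1.01^2 - 0.38^2 - 0.98^2)/(2*0.38*0.98) = -0.1137

-0.1137


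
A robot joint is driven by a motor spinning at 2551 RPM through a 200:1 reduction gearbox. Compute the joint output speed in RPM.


omega_joint = omega_motor / N = 2551 / 200 = 12.7550

12.7550 RPM


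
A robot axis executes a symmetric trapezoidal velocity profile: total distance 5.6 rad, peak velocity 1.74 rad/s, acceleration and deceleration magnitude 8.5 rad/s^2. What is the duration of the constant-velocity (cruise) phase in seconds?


t_acc = v/a = 0.204706 s, d_acc = v^2/(2a) = 0.178094 rad each
d_cruise = 5.6 - 2*0.178094 = 5.243812 rad
t_cruise = d_cruise/v = 5.243812/1.74 = 3.0137

3.0137 s


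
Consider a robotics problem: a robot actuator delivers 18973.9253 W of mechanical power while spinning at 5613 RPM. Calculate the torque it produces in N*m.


omega = 5613 * 2*pi/60 = 587.791985 rad/s
tau = P / omega = 18973.9253 / 587.791985 = 32.2800

32.2800 N*m


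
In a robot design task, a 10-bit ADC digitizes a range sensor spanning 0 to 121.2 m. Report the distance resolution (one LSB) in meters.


res = range / 2^n = 121.2/2^10 = 121.2/1024 = 0.1184

0.1184 m


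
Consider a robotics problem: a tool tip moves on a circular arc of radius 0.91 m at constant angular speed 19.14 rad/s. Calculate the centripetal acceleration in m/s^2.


a_c = omega^2 * r = 19.14^2 * 0.91 = 333.3690

333.3690 m/s^2


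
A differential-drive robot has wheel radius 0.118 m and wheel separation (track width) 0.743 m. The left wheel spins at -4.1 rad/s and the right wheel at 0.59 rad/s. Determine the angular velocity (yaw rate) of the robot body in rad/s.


omega = r*(wR - wL)/L = 0.118*(0.59 - (-4.1))/0.743 = 0.7448

0.7448 rad/s


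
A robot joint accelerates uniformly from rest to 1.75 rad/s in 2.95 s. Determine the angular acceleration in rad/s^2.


alpha = delta_omega / t = 1.75 / 2.95 = 0.5932

0.5932 rad/s^2


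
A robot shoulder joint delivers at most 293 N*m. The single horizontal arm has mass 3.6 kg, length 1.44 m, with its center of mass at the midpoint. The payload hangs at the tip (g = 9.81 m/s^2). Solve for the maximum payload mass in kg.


tau_arm = m_arm*g*(L/2) = 3.6*9.81*1.44/2 = 25.4275 N*m
tau_payload = tau_max - tau_arm = 293 - 25.4275 = 267.5725
m_payload = tau_payload / (g*L) = 267.5725 / (9.81*1.44) = 18.9413

18.9413 kg


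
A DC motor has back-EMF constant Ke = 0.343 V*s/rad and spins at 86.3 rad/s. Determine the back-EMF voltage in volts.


V_emf = Ke * omega = 0.343*86.3 = 29.6009

29.6009 V


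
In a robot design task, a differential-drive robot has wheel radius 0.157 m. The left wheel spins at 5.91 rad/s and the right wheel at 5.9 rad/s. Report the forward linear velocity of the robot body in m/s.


v = r*(wR + wL)/2 = 0.157*(5.9 + 5.91)/2 = 0.9271

0.9271 m/s


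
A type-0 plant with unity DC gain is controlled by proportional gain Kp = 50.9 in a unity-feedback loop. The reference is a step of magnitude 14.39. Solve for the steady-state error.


e_ss = R/(1 + Kp) = 14.39/(1 + 50.9) = 14.39/51.9000 = 0.2773

0.2773


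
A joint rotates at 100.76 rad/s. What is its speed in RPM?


RPM = 100.76 * 60/(2*pi) = 962.1871

962.1871 RPM


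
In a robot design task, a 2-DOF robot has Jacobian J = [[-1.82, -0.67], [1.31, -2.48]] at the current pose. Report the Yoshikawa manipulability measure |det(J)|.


det(J) = -1.82*-2.48 - (-0.67)*(1.31) = 5.3913
|det(J)| = 5.3913

5.3913


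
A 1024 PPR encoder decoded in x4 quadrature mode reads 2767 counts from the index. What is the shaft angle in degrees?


angle = counts * 360 / (PPR*4) = 2767 * 360 / 4096 = 243.1934

243.1934 degrees


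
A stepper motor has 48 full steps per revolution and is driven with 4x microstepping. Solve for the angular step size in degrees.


step = 360/(48*4) = 360/192 = 1.8750

1.8750 degrees


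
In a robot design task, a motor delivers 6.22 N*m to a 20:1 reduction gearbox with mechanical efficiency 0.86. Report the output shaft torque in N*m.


tau_out = tau_in * N * eta = 6.22 * 20 * 0.86 = 106.9840

106.9840 N*m


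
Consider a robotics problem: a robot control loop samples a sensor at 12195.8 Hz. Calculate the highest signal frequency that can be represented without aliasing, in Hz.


f_max = f_s/2 = 12195.8/2 = 6097.9000

6097.9000 Hz


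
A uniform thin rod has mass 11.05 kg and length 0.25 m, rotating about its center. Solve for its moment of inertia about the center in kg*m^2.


I = (1/12)*m*L^2 = (1/12)*11.05*0.25^2 = 0.0576

0.0576 kg*m^2


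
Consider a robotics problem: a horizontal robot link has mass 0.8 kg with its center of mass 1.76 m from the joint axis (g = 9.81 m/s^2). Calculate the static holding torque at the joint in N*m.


tau = m*g*L = 0.8 * 9.81 * 1.76 = 13.8125

13.8125 N*m


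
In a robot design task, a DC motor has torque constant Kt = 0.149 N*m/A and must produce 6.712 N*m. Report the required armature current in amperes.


I = tau / Kt = 6.712/0.149 = 45.0470

45.0470 A


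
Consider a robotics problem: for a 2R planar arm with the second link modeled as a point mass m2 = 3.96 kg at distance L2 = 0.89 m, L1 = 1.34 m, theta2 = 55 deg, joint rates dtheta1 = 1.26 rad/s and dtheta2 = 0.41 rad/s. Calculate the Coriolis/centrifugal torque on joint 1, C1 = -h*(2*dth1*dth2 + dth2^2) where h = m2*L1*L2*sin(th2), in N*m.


h = m2*L1*L2*sin(th2) = 3.96*1.34*0.89*sin(55 deg) = 3.868606
C1 = -h*(2*1.26*0.41 + 0.41^2) = -3.868606*1.2013 = -4.6474

-4.6474 N*m


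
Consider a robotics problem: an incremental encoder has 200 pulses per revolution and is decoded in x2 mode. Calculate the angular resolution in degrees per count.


resolution = 360 / (PPR * 2) = 360 / 400 = 0.9000

0.9000 degrees


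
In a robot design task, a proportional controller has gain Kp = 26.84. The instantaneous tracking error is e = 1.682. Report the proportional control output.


u_P = Kp * e = 26.84 * 1.682 = 45.1449

45.1449


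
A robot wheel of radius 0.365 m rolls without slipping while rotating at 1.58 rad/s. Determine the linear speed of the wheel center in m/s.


v = omega * r = 1.58 * 0.365 = 0.5767

0.5767 m/s


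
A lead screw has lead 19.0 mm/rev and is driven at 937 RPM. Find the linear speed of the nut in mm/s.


v = lead * (RPM/60) = 19.0*937/60 = 296.7167

296.7167 mm/s


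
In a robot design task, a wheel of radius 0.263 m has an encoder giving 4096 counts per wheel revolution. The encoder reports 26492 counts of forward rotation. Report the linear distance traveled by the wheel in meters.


revs = 26492/4096 = 6.467773
d = revs * 2*pi*r = 6.467773 * 2*pi*0.263 = 10.6879

10.6879 m


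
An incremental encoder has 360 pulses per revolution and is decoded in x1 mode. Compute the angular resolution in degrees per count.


resolution = 360 / (PPR * 1) = 360 / 360 = 1.0000

1.0000 degrees


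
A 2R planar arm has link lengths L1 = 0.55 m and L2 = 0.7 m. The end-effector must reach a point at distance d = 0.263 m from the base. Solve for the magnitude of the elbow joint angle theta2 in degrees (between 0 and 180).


cos(th2) = (d^2 - L1^2 - L2^2)/(2*L1*L2) = (0.263^2 - 0.55^2 - 0.7^2)/(2*0.55*0.7) = -0.93939091
th2 = acos(-0.93939091) = 159.9495 deg

159.9495 degrees


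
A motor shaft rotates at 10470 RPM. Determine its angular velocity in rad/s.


omega = 10470 * 2*pi/60 = 1096.4158

1096.4158 rad/s


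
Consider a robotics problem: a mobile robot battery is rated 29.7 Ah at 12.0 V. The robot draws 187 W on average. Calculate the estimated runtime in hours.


E = 29.7*12.0 = 356.4000 Wh
t = E/P = 356.4000/187 = 1.9059

1.9059 hours


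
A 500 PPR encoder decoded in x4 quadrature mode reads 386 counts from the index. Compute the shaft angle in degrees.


angle = counts * 360 / (PPR*4) = 386 * 360 / 2000 = 69.4800

69.4800 degrees


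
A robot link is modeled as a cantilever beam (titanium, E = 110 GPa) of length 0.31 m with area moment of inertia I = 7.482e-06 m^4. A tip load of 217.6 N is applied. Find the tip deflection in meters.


delta = F*L^3/(3*E*I) = 217.6*0.31^3/(3*1.100e+11*7.482e-06)
      = 6.4825216/2469060 = 2.6255e-06

2.6255e-06 m


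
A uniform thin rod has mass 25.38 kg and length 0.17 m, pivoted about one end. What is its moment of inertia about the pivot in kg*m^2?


I = (1/3)*m*L^2 = (1/3)*25.38*0.17^2 = 0.2445

0.2445 kg*m^2


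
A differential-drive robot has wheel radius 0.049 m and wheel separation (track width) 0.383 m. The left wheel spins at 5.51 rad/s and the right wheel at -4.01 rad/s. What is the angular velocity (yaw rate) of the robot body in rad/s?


omega = r*(wR - wL)/L = 0.049*(-4.01 - (5.51))/0.383 = -1.2180

-1.2180 rad/s


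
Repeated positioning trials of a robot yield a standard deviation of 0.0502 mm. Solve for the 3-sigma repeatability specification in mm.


repeatability = 3*sigma = 3*0.0502 = 0.1506

0.1506 mm


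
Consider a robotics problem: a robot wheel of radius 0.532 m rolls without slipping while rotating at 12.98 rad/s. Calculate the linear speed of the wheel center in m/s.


v = omega * r = 12.98 * 0.532 = 6.9054

6.9054 m/s


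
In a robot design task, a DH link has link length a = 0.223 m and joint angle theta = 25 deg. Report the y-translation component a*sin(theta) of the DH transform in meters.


a*sin(theta) = 0.223*sin(25 deg) = 0.0942

0.0942 m


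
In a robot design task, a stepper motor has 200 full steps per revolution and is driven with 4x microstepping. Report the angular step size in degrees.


step = 360/(200*4) = 360/800 = 0.4500

0.4500 degrees


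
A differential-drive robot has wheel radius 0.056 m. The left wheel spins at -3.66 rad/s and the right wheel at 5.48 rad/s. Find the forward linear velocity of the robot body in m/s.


v = r*(wR + wL)/2 = 0.056*(5.48 + -3.66)/2 = 0.0510

0.0510 m/s


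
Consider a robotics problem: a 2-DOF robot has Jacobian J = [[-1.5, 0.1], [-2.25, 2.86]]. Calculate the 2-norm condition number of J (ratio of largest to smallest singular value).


JJ^T eigenvalues: trace(JJ^T) = 15.5021, det(JJ^T) = det(J)^2 = 16.52422500
s_max^2 = (15.5021 + sqrt(174.21820441))/2 = 14.35063719
s_min^2 = (15.5021 - sqrt(174.21820441))/2 = 1.15146281
kappa = s_max/s_min = sqrt(14.35063719/1.15146281) = 3.5303

3.5303


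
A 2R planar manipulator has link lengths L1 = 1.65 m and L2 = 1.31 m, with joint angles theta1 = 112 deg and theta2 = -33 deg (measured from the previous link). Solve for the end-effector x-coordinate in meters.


x = L1*cos(th1) + L2*cos(th1+th2) = 1.65*cos(112 deg) + 1.31*cos(79 deg) = -0.3681

-0.3681 m


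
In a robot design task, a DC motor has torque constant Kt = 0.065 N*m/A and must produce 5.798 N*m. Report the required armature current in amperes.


I = tau / Kt = 5.798/0.065 = 89.2000

89.2000 A


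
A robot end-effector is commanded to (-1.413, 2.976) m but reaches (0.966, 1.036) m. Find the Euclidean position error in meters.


dx = 0.966 - (-1.413) = 2.3790, dy = 1.036 - (2.976) = -1.9400
err = sqrt(5.659641 + 3.763600) = 3.0697

3.0697 m


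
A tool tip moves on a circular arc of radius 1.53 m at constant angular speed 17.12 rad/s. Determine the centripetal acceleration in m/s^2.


a_c = omega^2 * r = 17.12^2 * 1.53 = 448.4344

448.4344 m/s^2


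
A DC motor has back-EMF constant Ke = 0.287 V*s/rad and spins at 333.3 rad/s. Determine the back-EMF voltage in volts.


V_emf = Ke * omega = 0.287*333.3 = 95.6571

95.6571 V


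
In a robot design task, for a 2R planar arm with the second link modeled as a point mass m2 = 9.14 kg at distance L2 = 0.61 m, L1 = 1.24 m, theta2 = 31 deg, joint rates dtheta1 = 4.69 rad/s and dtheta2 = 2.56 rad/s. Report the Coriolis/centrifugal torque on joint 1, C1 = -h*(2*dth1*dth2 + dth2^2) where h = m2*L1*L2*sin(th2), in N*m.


h = m2*L1*L2*sin(th2) = 9.14*1.24*0.61*sin(31 deg) = 3.560714
C1 = -h*(2*4.69*2.56 + 2.56^2) = -3.560714*30.5664 = -108.8382

-108.8382 N*m


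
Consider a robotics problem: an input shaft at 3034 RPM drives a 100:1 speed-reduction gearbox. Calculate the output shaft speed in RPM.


omega_out = omega_in / N = 3034 / 100 = 30.3400

30.3400 RPM


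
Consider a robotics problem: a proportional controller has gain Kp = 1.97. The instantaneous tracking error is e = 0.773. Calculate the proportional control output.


u_P = Kp * e = 1.97 * 0.773 = 1.5228

1.5228


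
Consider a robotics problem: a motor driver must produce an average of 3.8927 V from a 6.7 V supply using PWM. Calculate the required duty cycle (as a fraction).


D = V_avg/V_supply = 3.8927/6.7 = 0.5810

0.5810


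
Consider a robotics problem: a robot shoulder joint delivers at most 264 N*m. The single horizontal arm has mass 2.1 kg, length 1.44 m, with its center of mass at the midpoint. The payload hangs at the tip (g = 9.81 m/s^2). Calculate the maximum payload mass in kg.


tau_arm = m_arm*g*(L/2) = 2.1*9.81*1.44/2 = 14.8327 N*m
tau_payload = tau_max - tau_arm = 264 - 14.8327 = 249.1673
m_payload = tau_payload / (g*L) = 249.1673 / (9.81*1.44) = 17.6384

17.6384 kg


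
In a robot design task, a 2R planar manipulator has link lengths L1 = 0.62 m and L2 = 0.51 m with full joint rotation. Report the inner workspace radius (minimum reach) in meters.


r_min = |L1 - L2| = |0.62 - 0.51| = 0.1100

0.1100 m


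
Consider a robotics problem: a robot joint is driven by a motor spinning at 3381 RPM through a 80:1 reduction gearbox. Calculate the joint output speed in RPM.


omega_joint = omega_motor / N = 3381 / 80 = 42.2625

42.2625 RPM


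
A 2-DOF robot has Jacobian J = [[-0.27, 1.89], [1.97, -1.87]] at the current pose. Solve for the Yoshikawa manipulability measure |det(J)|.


det(J) = -0.27*-1.87 - (1.89)*(1.97) = -3.2184
|det(J)| = 3.2184

3.2184
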